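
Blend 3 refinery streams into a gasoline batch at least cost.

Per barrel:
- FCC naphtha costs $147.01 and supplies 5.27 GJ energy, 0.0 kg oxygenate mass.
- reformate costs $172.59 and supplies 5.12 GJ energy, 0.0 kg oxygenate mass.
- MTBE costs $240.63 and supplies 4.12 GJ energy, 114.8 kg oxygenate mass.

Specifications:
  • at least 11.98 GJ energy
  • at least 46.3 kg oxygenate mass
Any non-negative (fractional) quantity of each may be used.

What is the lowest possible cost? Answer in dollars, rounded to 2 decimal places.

$384.89

Let x1 = barrels of FCC naphtha, x2 = barrels of reformate, x3 = barrels of MTBE.
Minimise 147.01x1 + 172.59x2 + 240.63x3 s.t.:
  5.27x1 + 5.12x2 + 4.12x3 ≥ 11.98   (energy)
  114.8x3 ≥ 46.3   (oxygenate mass)
  x1, x2, x3 ≥ 0.
The optimal basis is {FCC naphtha, MTBE}; reformate drops out. The energy and oxygenate mass requirements are met with equality.
Solving gives x1 = 1.958, x3 = 0.4033.
Total cost: 147.01·1.958 + 240.63·0.4033 = 384.8917.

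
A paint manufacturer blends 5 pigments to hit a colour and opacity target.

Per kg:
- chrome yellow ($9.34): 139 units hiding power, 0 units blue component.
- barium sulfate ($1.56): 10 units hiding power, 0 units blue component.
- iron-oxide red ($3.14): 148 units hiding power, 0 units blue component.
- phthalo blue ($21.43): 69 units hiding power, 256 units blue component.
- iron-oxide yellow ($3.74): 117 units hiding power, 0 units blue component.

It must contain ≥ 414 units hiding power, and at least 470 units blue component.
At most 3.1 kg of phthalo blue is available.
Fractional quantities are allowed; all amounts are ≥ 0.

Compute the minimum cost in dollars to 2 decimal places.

This is a linear program. Let x1 = kg of chrome yellow, x2 = kg of barium sulfate, x3 = kg of iron-oxide red, x4 = kg of phthalo blue, x5 = kg of iron-oxide yellow.
min 9.34x1 + 1.56x2 + 3.14x3 + 21.43x4 + 3.74x5 s.t.:
  139x1 + 10x2 + 148x3 + 69x4 + 117x5 ≥ 414   (hiding power)
  256x4 ≥ 470   (blue component)
  x4 ≤ 3.1
  x1, x2, x3, x4, x5 ≥ 0.
The minimum-cost mix takes nothing from chrome yellow, barium sulfate, iron-oxide yellow — only iron-oxide red, phthalo blue. The hiding power and blue component requirements are met with equality.
Solving gives x3 = 1.941, x4 = 1.836.
Hence cost = 3.14·1.941 + 21.43·1.836 = $45.4402.

$45.44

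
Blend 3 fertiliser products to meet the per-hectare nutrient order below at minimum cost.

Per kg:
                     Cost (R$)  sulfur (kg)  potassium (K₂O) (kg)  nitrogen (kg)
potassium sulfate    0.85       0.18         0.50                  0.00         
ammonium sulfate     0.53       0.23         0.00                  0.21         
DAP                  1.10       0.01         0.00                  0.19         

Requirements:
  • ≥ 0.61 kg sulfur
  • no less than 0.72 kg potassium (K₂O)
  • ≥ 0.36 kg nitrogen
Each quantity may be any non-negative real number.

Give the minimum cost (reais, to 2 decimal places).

R$2.13

Set it up as a linear program. Let x1 = kg of potassium sulfate, x2 = kg of ammonium sulfate, x3 = kg of DAP.
Minimize 0.85x1 + 0.53x2 + 1.1x3 subject to:
  0.18x1 + 0.23x2 + 0.01x3 ≥ 0.61   (sulfur)
  0.5x1 ≥ 0.72   (potassium (K₂O))
  0.21x2 + 0.19x3 ≥ 0.36   (nitrogen)
  x1, x2, x3 ≥ 0.
The cheapest feasible vertex uses only potassium sulfate, ammonium sulfate; DAP is not used. There the potassium (K₂O) and nitrogen constraints are tight.
Optimal quantities: potassium sulfate = 1.44 kg, ammonium sulfate = 1.714 kg.
Cost = 0.85·1.44 + 0.53·1.714 = 2.1324.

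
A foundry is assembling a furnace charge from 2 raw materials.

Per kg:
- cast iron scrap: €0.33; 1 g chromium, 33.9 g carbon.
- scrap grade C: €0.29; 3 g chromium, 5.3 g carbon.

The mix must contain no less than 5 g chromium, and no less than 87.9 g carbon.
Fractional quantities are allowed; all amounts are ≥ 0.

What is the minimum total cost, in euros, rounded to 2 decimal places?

€1.06

Let x1 = kg of cast iron scrap, x2 = kg of scrap grade C.
Minimise 0.33x1 + 0.29x2 s.t.:
  1x1 + 3x2 ≥ 5   (chromium)
  33.9x1 + 5.3x2 ≥ 87.9   (carbon)
  x1, x2 ≥ 0.
Both inputs are positive at the optimum. There the chromium and carbon constraints are tight.
That vertex is x1 = 2.461, x2 = 0.8465.
Total cost: 0.33·2.461 + 0.29·0.8465 = 1.0576.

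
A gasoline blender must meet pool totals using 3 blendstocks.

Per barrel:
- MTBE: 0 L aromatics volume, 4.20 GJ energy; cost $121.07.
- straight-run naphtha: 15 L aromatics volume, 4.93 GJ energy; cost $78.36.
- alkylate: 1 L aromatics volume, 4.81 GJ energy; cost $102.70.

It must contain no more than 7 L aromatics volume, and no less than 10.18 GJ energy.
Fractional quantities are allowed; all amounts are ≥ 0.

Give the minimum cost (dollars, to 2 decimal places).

$207.96

This is a linear program. Let x1 = barrels of MTBE, x2 = barrels of straight-run naphtha, x3 = barrels of alkylate.
Minimise 121.07x1 + 78.36x2 + 102.7x3 with:
  15x2 + 1x3 ≤ 7   (aromatics volume)
  4.2x1 + 4.93x2 + 4.81x3 ≥ 10.18   (energy)
  x1, x2, x3 ≥ 0.
The minimum-cost mix takes nothing from MTBE — only straight-run naphtha, alkylate. Binding constraints: aromatics volume and energy.
Optimal quantities: straight-run naphtha = 0.34945 barrels, alkylate = 1.7583 barrels.
Total cost: 78.36·0.34945 + 102.7·1.7583 = 207.9603.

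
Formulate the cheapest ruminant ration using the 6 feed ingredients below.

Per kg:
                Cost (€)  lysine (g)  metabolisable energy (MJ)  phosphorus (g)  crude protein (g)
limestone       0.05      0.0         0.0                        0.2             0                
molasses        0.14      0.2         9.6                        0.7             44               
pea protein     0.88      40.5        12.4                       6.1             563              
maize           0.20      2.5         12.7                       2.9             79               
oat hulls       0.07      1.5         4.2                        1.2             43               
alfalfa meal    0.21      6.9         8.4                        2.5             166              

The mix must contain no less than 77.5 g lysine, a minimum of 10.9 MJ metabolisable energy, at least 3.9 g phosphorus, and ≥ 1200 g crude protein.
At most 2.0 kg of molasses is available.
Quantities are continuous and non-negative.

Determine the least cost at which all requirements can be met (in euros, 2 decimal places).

Let x1 = kg of limestone, x2 = kg of molasses, x3 = kg of pea protein, x4 = kg of maize, x5 = kg of oat hulls, x6 = kg of alfalfa meal.
Minimise 0.05x1 + 0.14x2 + 0.88x3 + 0.2x4 + 0.07x5 + 0.21x6 with:
  0.2x2 + 40.5x3 + 2.5x4 + 1.5x5 + 6.9x6 ≥ 77.5   (lysine)
  9.6x2 + 12.4x3 + 12.7x4 + 4.2x5 + 8.4x6 ≥ 10.9   (metabolisable energy)
  0.2x1 + 0.7x2 + 6.1x3 + 2.9x4 + 1.2x5 + 2.5x6 ≥ 3.9   (phosphorus)
  44x2 + 563x3 + 79x4 + 43x5 + 166x6 ≥ 1200   (crude protein)
  x2 ≤ 2
  x1, x2, x3, x4, x5, x6 ≥ 0.
At the optimum only pea protein, alfalfa meal are positive (limestone, molasses, maize, oat hulls = 0). Binding constraints: lysine and crude protein.
Optimal quantities: pea protein = 1.615 kg, alfalfa meal = 1.75 kg.
Cost = 0.88·1.615 + 0.21·1.75 = 1.7887.

€1.79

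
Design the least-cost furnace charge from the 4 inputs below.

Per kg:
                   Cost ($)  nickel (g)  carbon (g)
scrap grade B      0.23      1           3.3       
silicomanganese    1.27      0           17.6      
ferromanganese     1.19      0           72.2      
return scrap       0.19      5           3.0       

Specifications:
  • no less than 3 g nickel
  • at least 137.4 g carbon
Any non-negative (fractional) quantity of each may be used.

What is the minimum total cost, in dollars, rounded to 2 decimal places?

$2.35

Let x1 = kg of scrap grade B, x2 = kg of silicomanganese, x3 = kg of ferromanganese, x4 = kg of return scrap.
Minimise 0.23x1 + 1.27x2 + 1.19x3 + 0.19x4 with:
  1x1 + 5x4 ≥ 3   (nickel)
  3.3x1 + 17.6x2 + 72.2x3 + 3x4 ≥ 137.4   (carbon)
  x1, x2, x3, x4 ≥ 0.
The cheapest feasible vertex uses only ferromanganese, return scrap; scrap grade B, silicomanganese are not used. The nickel and carbon requirements are met with equality.
Optimal quantities: ferromanganese = 1.878 kg, return scrap = 0.6 kg.
Total cost: 1.19·1.878 + 0.19·0.6 = 2.3488.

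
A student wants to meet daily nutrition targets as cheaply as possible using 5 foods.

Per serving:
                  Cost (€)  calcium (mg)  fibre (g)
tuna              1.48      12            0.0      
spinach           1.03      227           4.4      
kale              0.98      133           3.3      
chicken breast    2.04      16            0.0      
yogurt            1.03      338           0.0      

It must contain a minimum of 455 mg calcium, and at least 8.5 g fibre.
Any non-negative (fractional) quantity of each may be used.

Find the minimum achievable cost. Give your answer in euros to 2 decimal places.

Set it up as a linear program. Let x1 = servings of tuna, x2 = servings of spinach, x3 = servings of kale, x4 = servings of chicken breast, x5 = servings of yogurt.
Minimize 1.48x1 + 1.03x2 + 0.98x3 + 2.04x4 + 1.03x5 with:
  12x1 + 227x2 + 133x3 + 16x4 + 338x5 ≥ 455   (calcium)
  4.4x2 + 3.3x3 ≥ 8.5   (fibre)
  x1, x2, x3, x4, x5 ≥ 0.
The cheapest feasible vertex uses only spinach, yogurt; tuna, kale, chicken breast are not used. The calcium and fibre requirements are met with equality.
Solving gives x2 = 1.932, x5 = 0.04875.
Hence cost = 1.03·1.932 + 1.03·0.04875 = €2.0402.

€2.04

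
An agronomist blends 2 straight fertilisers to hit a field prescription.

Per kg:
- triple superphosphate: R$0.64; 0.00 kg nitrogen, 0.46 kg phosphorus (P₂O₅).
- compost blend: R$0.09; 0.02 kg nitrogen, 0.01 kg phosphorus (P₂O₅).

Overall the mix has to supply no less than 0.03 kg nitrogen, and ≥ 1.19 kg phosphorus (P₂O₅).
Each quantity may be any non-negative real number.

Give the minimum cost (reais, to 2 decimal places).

Treat it as an LP. Let x1 = kg of triple superphosphate, x2 = kg of compost blend.
Minimise 0.64x1 + 0.09x2 s.t.:
  0.02x2 ≥ 0.03   (nitrogen)
  0.46x1 + 0.01x2 ≥ 1.19   (phosphorus (P₂O₅))
  x1, x2 ≥ 0.
Both inputs are positive at the optimum. There the nitrogen and phosphorus (P₂O₅) constraints are tight.
Optimal quantities: triple superphosphate = 2.554 kg, compost blend = 1.5 kg.
Objective = 0.64·2.554 + 0.09·1.5 = 1.7696.

R$1.77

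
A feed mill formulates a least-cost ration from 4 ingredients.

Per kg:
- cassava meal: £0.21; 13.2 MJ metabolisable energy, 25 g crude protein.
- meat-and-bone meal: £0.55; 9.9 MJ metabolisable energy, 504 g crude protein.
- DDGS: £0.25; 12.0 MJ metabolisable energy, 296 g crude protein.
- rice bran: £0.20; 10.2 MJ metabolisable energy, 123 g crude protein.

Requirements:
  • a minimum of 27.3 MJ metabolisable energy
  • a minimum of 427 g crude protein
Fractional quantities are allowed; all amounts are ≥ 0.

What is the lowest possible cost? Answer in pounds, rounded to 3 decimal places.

Treat it as an LP. Let x1 = kg of cassava meal, x2 = kg of meat-and-bone meal, x3 = kg of DDGS, x4 = kg of rice bran.
min 0.21x1 + 0.55x2 + 0.25x3 + 0.2x4 with:
  13.2x1 + 9.9x2 + 12x3 + 10.2x4 ≥ 27.3   (metabolisable energy)
  25x1 + 504x2 + 296x3 + 123x4 ≥ 427   (crude protein)
  x1, x2, x3, x4 ≥ 0.
The optimal basis is {cassava meal, DDGS}; meat-and-bone meal, rice bran drop out. Binding constraints: metabolisable energy and crude protein.
So cassava meal = 0.8197 kg, DDGS = 1.373 kg.
Objective = 0.21·0.8197 + 0.25·1.373 = 0.51539.

£0.515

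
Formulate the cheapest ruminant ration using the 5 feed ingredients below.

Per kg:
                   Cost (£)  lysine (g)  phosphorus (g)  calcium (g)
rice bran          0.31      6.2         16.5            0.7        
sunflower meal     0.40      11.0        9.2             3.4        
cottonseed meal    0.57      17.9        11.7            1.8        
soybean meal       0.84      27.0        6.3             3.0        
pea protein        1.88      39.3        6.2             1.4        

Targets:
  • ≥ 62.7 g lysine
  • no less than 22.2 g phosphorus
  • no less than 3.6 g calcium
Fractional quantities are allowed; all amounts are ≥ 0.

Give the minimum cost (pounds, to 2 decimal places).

£1.96

Set it up as a linear program. Let x1 = kg of rice bran, x2 = kg of sunflower meal, x3 = kg of cottonseed meal, x4 = kg of soybean meal, x5 = kg of pea protein.
Minimize 0.31x1 + 0.4x2 + 0.57x3 + 0.84x4 + 1.88x5 s.t.:
  6.2x1 + 11x2 + 17.9x3 + 27x4 + 39.3x5 ≥ 62.7   (lysine)
  16.5x1 + 9.2x2 + 11.7x3 + 6.3x4 + 6.2x5 ≥ 22.2   (phosphorus)
  0.7x1 + 3.4x2 + 1.8x3 + 3x4 + 1.4x5 ≥ 3.6   (calcium)
  x1, x2, x3, x4, x5 ≥ 0.
The optimal basis is {cottonseed meal, soybean meal}; rice bran, sunflower meal, pea protein drop out. Binding constraints: lysine and phosphorus.
Optimal quantities: cottonseed meal = 1.006 kg, soybean meal = 1.655 kg.
Total cost: 0.57·1.006 + 0.84·1.655 = 1.9636.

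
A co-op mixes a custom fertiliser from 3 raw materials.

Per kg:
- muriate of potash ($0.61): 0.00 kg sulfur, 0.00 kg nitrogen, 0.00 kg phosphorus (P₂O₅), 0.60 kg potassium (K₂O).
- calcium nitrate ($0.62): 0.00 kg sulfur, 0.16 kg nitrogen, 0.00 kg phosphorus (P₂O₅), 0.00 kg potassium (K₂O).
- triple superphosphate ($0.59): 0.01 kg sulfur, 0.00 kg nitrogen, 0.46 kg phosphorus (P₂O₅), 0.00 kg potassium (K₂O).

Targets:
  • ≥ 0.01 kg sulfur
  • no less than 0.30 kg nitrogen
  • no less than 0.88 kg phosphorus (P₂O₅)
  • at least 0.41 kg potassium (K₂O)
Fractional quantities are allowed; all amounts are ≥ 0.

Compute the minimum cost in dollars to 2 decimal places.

$2.71

Let x1 = kg of muriate of potash, x2 = kg of calcium nitrate, x3 = kg of triple superphosphate.
Minimize 0.61x1 + 0.62x2 + 0.59x3 subject to:
  0.01x3 ≥ 0.01   (sulfur)
  0.16x2 ≥ 0.3   (nitrogen)
  0.46x3 ≥ 0.88   (phosphorus (P₂O₅))
  0.6x1 ≥ 0.41   (potassium (K₂O))
  x1, x2, x3 ≥ 0.
All 3 inputs are positive at the optimum. Binding constraints: nitrogen, phosphorus (P₂O₅), potassium (K₂O).
Solving gives x1 = 0.6833, x2 = 1.875, x3 = 1.913.
Cost = 0.61·0.6833 + 0.62·1.875 + 0.59·1.913 = 2.7080.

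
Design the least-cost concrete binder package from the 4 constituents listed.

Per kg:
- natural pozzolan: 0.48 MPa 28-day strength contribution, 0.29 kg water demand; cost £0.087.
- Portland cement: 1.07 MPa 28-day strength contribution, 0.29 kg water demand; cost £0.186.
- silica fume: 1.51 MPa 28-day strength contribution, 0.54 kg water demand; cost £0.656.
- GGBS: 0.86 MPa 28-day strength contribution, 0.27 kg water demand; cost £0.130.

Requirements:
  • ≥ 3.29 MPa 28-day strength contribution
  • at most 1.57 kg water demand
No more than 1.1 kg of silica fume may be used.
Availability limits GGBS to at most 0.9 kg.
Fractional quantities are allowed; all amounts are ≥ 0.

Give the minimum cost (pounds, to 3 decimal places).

£0.554

Let x1 = kg of natural pozzolan, x2 = kg of Portland cement, x3 = kg of silica fume, x4 = kg of GGBS.
min 0.087x1 + 0.186x2 + 0.656x3 + 0.13x4 with:
  0.48x1 + 1.07x2 + 1.51x3 + 0.86x4 ≥ 3.29   (28-day strength contribution)
  0.29x1 + 0.29x2 + 0.54x3 + 0.27x4 ≤ 1.57   (water demand)
  x3 ≤ 1.1
  x4 ≤ 0.9
  x1, x2, x3, x4 ≥ 0.
The minimum-cost mix takes nothing from natural pozzolan, silica fume — only Portland cement, GGBS. The 28-day strength contribution and the GGBS cap requirements are met with equality.
So Portland cement = 2.351 kg, GGBS = 0.9 kg.
Objective = 0.186·2.351 + 0.13·0.9 = 0.55429.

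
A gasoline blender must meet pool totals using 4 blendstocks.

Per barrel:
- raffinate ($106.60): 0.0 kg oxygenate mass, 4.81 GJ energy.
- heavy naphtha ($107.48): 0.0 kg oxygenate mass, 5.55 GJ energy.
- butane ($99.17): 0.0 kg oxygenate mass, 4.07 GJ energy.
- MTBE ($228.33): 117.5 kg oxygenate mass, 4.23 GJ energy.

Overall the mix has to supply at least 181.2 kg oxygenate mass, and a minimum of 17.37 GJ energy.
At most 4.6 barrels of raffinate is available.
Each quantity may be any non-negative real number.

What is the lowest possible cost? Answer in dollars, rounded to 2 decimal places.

$562.17

Set it up as a linear program. Let x1 = barrels of raffinate, x2 = barrels of heavy naphtha, x3 = barrels of butane, x4 = barrels of MTBE.
Minimize 106.6x1 + 107.48x2 + 99.17x3 + 228.33x4 with:
  117.5x4 ≥ 181.2   (oxygenate mass)
  4.81x1 + 5.55x2 + 4.07x3 + 4.23x4 ≥ 17.37   (energy)
  x1 ≤ 4.6
  x1, x2, x3, x4 ≥ 0.
The optimal basis is {heavy naphtha, MTBE}; raffinate, butane drop out. There the oxygenate mass and energy constraints are tight.
Optimal quantities: heavy naphtha = 1.9544 barrels, MTBE = 1.5421 barrels.
Total cost: 107.48·1.9544 + 228.33·1.5421 = 562.1666.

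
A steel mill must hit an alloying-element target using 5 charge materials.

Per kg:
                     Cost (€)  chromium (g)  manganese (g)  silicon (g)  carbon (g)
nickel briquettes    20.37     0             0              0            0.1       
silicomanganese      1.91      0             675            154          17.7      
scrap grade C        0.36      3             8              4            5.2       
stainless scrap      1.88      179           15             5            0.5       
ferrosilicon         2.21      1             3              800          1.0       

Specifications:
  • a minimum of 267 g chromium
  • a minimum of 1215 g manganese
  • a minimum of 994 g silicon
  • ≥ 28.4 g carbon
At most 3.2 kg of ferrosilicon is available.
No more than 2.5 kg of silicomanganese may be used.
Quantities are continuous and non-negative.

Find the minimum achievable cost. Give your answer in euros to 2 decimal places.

Let x1 = kg of nickel briquettes, x2 = kg of silicomanganese, x3 = kg of scrap grade C, x4 = kg of stainless scrap, x5 = kg of ferrosilicon.
min 20.37x1 + 1.91x2 + 0.36x3 + 1.88x4 + 2.21x5 with:
  3x3 + 179x4 + 1x5 ≥ 267   (chromium)
  675x2 + 8x3 + 15x4 + 3x5 ≥ 1215   (manganese)
  154x2 + 4x3 + 5x4 + 800x5 ≥ 994   (silicon)
  0.1x1 + 17.7x2 + 5.2x3 + 0.5x4 + 1x5 ≥ 28.4   (carbon)
  x5 ≤ 3.2
  x2 ≤ 2.5
  x1, x2, x3, x4, x5 ≥ 0.
The optimal basis is {silicomanganese, stainless scrap, ferrosilicon}; nickel briquettes, scrap grade C drop out. Binding constraints: chromium, manganese, silicon.
Solving gives x2 = 1.763, x4 = 1.487, x5 = 0.8938.
Objective = 1.91·1.763 + 1.88·1.487 + 2.21·0.8938 = 8.1382.

€8.14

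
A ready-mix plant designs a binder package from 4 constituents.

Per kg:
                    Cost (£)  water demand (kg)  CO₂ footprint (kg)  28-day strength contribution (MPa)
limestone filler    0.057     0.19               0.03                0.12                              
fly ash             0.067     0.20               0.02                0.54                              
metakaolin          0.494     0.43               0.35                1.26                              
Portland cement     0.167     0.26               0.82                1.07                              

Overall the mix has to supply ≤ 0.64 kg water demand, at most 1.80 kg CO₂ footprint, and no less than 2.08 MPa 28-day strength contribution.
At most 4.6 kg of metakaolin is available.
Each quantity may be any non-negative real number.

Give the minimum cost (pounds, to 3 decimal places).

Set it up as a linear program. Let x1 = kg of limestone filler, x2 = kg of fly ash, x3 = kg of metakaolin, x4 = kg of Portland cement.
Minimize 0.057x1 + 0.067x2 + 0.494x3 + 0.167x4 s.t.:
  0.19x1 + 0.2x2 + 0.43x3 + 0.26x4 ≤ 0.64   (water demand)
  0.03x1 + 0.02x2 + 0.35x3 + 0.82x4 ≤ 1.8   (CO₂ footprint)
  0.12x1 + 0.54x2 + 1.26x3 + 1.07x4 ≥ 2.08   (28-day strength contribution)
  x3 ≤ 4.6
  x1, x2, x3, x4 ≥ 0.
The cheapest feasible vertex uses only fly ash, Portland cement; limestone filler, metakaolin are not used. The water demand and 28-day strength contribution requirements are met with equality.
That vertex is x2 = 1.957, x4 = 0.9565.
Total cost: 0.067·1.957 + 0.167·0.9565 = 0.29085.

£0.291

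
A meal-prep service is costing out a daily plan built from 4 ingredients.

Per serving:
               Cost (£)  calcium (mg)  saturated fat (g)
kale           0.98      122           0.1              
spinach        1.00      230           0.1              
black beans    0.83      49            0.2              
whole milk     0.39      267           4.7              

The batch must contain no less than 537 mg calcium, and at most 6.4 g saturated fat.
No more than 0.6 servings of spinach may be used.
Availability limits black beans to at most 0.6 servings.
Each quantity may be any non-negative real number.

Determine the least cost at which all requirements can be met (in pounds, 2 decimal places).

£1.45

Let x1 = servings of kale, x2 = servings of spinach, x3 = servings of black beans, x4 = servings of whole milk.
Minimize 0.98x1 + 1x2 + 0.83x3 + 0.39x4 subject to:
  122x1 + 230x2 + 49x3 + 267x4 ≥ 537   (calcium)
  0.1x1 + 0.1x2 + 0.2x3 + 4.7x4 ≤ 6.4   (saturated fat)
  x2 ≤ 0.6
  x3 ≤ 0.6
  x1, x2, x3, x4 ≥ 0.
The minimum-cost mix takes nothing from black beans — only kale, spinach, whole milk. Binding constraints: calcium, saturated fat, the spinach cap.
Optimal quantities: kale = 0.3339 servings, spinach = 0.6 servings, whole milk = 1.342 servings.
Total cost: 0.98·0.3339 + 1·0.6 + 0.39·1.342 = 1.4506.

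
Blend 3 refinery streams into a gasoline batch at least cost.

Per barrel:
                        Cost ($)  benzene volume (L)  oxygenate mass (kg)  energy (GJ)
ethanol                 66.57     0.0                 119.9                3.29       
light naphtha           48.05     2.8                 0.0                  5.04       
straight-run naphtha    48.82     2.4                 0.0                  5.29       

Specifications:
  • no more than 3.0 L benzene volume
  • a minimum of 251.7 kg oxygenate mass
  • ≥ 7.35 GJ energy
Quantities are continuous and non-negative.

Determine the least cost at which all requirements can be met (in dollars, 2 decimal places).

$143.84

Treat it as an LP. Let x1 = barrels of ethanol, x2 = barrels of light naphtha, x3 = barrels of straight-run naphtha.
Minimise 66.57x1 + 48.05x2 + 48.82x3 with:
  2.8x2 + 2.4x3 ≤ 3   (benzene volume)
  119.9x1 ≥ 251.7   (oxygenate mass)
  3.29x1 + 5.04x2 + 5.29x3 ≥ 7.35   (energy)
  x1, x2, x3 ≥ 0.
The optimal basis is {ethanol, straight-run naphtha}; light naphtha drops out. There the oxygenate mass and energy constraints are tight.
Optimal quantities: ethanol = 2.0992 barrels, straight-run naphtha = 0.083832 barrels.
Hence cost = 66.57·2.0992 + 48.82·0.083832 = $143.8364.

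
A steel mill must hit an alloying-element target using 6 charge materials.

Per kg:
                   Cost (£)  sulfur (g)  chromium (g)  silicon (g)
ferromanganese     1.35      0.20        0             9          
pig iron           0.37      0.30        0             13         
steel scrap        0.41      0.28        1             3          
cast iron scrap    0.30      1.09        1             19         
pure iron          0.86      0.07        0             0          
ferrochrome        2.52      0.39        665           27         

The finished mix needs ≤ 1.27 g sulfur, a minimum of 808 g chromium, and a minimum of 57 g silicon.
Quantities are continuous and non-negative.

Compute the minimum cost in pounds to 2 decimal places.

£3.66

Treat it as an LP. Let x1 = kg of ferromanganese, x2 = kg of pig iron, x3 = kg of steel scrap, x4 = kg of cast iron scrap, x5 = kg of pure iron, x6 = kg of ferrochrome.
Minimise 1.35x1 + 0.37x2 + 0.41x3 + 0.3x4 + 0.86x5 + 2.52x6 subject to:
  0.2x1 + 0.3x2 + 0.28x3 + 1.09x4 + 0.07x5 + 0.39x6 ≤ 1.27   (sulfur)
  1x3 + 1x4 + 665x6 ≥ 808   (chromium)
  9x1 + 13x2 + 3x3 + 19x4 + 27x6 ≥ 57   (silicon)
  x1, x2, x3, x4, x5, x6 ≥ 0.
The cheapest feasible vertex uses only pig iron, cast iron scrap, ferrochrome; ferromanganese, steel scrap, pure iron are not used. Binding constraints: sulfur, chromium, silicon.
So pig iron = 1.329 kg, cast iron scrap = 0.3648 kg, ferrochrome = 1.214 kg.
Total cost: 0.37·1.329 + 0.3·0.3648 + 2.52·1.214 = 3.6605.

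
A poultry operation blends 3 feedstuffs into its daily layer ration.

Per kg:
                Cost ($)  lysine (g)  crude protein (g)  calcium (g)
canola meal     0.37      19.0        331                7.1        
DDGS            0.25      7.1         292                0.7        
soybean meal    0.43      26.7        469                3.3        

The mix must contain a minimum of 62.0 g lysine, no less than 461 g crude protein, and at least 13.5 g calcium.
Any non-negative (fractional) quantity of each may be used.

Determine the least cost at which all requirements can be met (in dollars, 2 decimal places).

This is a linear program. Let x1 = kg of canola meal, x2 = kg of DDGS, x3 = kg of soybean meal.
Minimize 0.37x1 + 0.25x2 + 0.43x3 with:
  19x1 + 7.1x2 + 26.7x3 ≥ 62   (lysine)
  331x1 + 292x2 + 469x3 ≥ 461   (crude protein)
  7.1x1 + 0.7x2 + 3.3x3 ≥ 13.5   (calcium)
  x1, x2, x3 ≥ 0.
The minimum-cost mix takes nothing from DDGS — only canola meal, soybean meal. Binding constraints: lysine and calcium.
So canola meal = 1.228 kg, soybean meal = 1.448 kg.
Cost = 0.37·1.228 + 0.43·1.448 = 1.0770.

$1.08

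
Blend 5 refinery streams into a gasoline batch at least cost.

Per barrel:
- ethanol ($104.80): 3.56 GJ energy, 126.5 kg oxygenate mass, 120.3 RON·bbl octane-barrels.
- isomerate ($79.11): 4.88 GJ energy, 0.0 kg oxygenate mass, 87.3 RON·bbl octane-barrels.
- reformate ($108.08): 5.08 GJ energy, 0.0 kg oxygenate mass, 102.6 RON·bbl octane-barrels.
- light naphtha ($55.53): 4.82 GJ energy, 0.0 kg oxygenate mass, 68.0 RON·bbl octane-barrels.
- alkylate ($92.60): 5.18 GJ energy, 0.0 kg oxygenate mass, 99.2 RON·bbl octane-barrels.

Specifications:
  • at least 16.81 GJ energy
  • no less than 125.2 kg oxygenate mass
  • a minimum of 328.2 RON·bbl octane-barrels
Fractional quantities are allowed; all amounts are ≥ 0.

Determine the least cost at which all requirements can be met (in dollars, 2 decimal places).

Let x1 = barrels of ethanol, x2 = barrels of isomerate, x3 = barrels of reformate, x4 = barrels of light naphtha, x5 = barrels of alkylate.
min 104.8x1 + 79.11x2 + 108.08x3 + 55.53x4 + 92.6x5 s.t.:
  3.56x1 + 4.88x2 + 5.08x3 + 4.82x4 + 5.18x5 ≥ 16.81   (energy)
  126.5x1 ≥ 125.2   (oxygenate mass)
  120.3x1 + 87.3x2 + 102.6x3 + 68x4 + 99.2x5 ≥ 328.2   (octane-barrels)
  x1, x2, x3, x4, x5 ≥ 0.
At the optimum only ethanol, light naphtha are positive (isomerate, reformate, alkylate = 0). The oxygenate mass and octane-barrels requirements are met with equality.
Optimal quantities: ethanol = 0.98972 barrels, light naphtha = 3.0755 barrels.
Cost = 104.8·0.98972 + 55.53·3.0755 = 274.5052.

$274.51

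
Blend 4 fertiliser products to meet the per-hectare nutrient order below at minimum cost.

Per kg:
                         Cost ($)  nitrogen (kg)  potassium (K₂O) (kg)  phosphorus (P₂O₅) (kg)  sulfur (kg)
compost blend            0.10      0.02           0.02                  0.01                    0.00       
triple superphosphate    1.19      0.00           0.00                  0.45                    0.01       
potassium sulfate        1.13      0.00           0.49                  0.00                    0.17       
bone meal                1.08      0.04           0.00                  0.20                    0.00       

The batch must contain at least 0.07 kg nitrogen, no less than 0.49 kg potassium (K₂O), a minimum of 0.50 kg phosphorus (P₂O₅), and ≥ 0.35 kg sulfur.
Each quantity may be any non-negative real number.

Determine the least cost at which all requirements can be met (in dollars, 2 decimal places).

$3.84

Let x1 = kg of compost blend, x2 = kg of triple superphosphate, x3 = kg of potassium sulfate, x4 = kg of bone meal.
Minimize 0.1x1 + 1.19x2 + 1.13x3 + 1.08x4 with:
  0.02x1 + 0.04x4 ≥ 0.07   (nitrogen)
  0.02x1 + 0.49x3 ≥ 0.49   (potassium (K₂O))
  0.01x1 + 0.45x2 + 0.2x4 ≥ 0.5   (phosphorus (P₂O₅))
  0.01x2 + 0.17x3 ≥ 0.35   (sulfur)
  x1, x2, x3, x4 ≥ 0.
The cheapest feasible vertex uses only compost blend, triple superphosphate, potassium sulfate; bone meal is not used. The nitrogen, phosphorus (P₂O₅), sulfur requirements are met with equality.
Optimal quantities: compost blend = 3.5 kg, triple superphosphate = 1.033 kg, potassium sulfate = 1.998 kg.
Objective = 0.1·3.5 + 1.19·1.033 + 1.13·1.998 = 3.8370.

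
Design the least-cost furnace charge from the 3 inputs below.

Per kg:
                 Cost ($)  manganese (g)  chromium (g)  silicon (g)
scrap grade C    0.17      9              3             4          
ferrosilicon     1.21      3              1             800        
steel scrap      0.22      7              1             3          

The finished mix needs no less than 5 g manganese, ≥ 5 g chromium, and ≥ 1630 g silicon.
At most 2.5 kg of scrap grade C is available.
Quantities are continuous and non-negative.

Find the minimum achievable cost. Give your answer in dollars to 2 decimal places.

This is a linear program. Let x1 = kg of scrap grade C, x2 = kg of ferrosilicon, x3 = kg of steel scrap.
Minimise 0.17x1 + 1.21x2 + 0.22x3 with:
  9x1 + 3x2 + 7x3 ≥ 5   (manganese)
  3x1 + 1x2 + 1x3 ≥ 5   (chromium)
  4x1 + 800x2 + 3x3 ≥ 1630   (silicon)
  x1 ≤ 2.5
  x1, x2, x3 ≥ 0.
The minimum-cost mix takes nothing from steel scrap — only scrap grade C, ferrosilicon. There the chromium and silicon constraints are tight.
Optimal quantities: scrap grade C = 0.9891 kg, ferrosilicon = 2.033 kg.
Total cost: 0.17·0.9891 + 1.21·2.033 = 2.6281.

$2.63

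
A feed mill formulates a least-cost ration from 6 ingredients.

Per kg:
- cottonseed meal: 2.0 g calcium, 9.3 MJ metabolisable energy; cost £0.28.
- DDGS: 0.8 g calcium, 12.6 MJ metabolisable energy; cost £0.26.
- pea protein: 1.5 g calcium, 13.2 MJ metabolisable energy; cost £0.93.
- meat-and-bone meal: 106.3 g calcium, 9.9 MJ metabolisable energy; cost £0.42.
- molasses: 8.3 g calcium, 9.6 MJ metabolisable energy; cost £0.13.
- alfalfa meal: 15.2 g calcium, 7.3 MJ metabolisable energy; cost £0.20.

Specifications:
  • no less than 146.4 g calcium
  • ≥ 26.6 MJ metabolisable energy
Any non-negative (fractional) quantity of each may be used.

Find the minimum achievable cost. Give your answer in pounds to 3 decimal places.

Let x1 = kg of cottonseed meal, x2 = kg of DDGS, x3 = kg of pea protein, x4 = kg of meat-and-bone meal, x5 = kg of molasses, x6 = kg of alfalfa meal.
Minimise 0.28x1 + 0.26x2 + 0.93x3 + 0.42x4 + 0.13x5 + 0.2x6 s.t.:
  2x1 + 0.8x2 + 1.5x3 + 106.3x4 + 8.3x5 + 15.2x6 ≥ 146.4   (calcium)
  9.3x1 + 12.6x2 + 13.2x3 + 9.9x4 + 9.6x5 + 7.3x6 ≥ 26.6   (metabolisable energy)
  x1, x2, x3, x4, x5, x6 ≥ 0.
At the optimum only meat-and-bone meal, molasses are positive (cottonseed meal, DDGS, pea protein, alfalfa meal = 0). There the calcium and metabolisable energy constraints are tight.
Solving gives x4 = 1.263, x5 = 1.469.
Total cost: 0.42·1.263 + 0.13·1.469 = 0.72143.

£0.721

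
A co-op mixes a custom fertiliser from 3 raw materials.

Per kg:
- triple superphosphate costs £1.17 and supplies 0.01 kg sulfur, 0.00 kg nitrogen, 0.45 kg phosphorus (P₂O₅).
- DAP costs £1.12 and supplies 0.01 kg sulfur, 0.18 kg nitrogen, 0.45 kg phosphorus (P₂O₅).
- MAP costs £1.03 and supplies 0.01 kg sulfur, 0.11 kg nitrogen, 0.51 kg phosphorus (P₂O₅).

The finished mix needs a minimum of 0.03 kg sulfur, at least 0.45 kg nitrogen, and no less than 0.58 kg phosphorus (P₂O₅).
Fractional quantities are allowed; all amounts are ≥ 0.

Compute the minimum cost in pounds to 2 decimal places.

Let x1 = kg of triple superphosphate, x2 = kg of DAP, x3 = kg of MAP.
Minimise 1.17x1 + 1.12x2 + 1.03x3 with:
  0.01x1 + 0.01x2 + 0.01x3 ≥ 0.03   (sulfur)
  0.18x2 + 0.11x3 ≥ 0.45   (nitrogen)
  0.45x1 + 0.45x2 + 0.51x3 ≥ 0.58   (phosphorus (P₂O₅))
  x1, x2, x3 ≥ 0.
The optimal basis is {DAP, MAP}; triple superphosphate drops out. The sulfur and nitrogen requirements are met with equality.
So DAP = 1.714 kg, MAP = 1.286 kg.
Cost = 1.12·1.714 + 1.03·1.286 = 3.2443.

£3.24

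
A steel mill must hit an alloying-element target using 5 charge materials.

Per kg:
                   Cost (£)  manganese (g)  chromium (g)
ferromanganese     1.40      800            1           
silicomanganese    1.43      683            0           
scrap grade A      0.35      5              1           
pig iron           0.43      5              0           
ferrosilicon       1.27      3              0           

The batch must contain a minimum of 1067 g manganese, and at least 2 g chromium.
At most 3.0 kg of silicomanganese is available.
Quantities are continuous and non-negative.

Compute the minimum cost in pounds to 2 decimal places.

£2.10

Let x1 = kg of ferromanganese, x2 = kg of silicomanganese, x3 = kg of scrap grade A, x4 = kg of pig iron, x5 = kg of ferrosilicon.
min 1.4x1 + 1.43x2 + 0.35x3 + 0.43x4 + 1.27x5 subject to:
  800x1 + 683x2 + 5x3 + 5x4 + 3x5 ≥ 1067   (manganese)
  1x1 + 1x3 ≥ 2   (chromium)
  x2 ≤ 3
  x1, x2, x3, x4, x5 ≥ 0.
The cheapest feasible vertex uses only ferromanganese, scrap grade A; silicomanganese, pig iron, ferrosilicon are not used. There the manganese and chromium constraints are tight.
That vertex is x1 = 1.33, x3 = 0.6704.
Total cost: 1.4·1.33 + 0.35·0.6704 = 2.0966.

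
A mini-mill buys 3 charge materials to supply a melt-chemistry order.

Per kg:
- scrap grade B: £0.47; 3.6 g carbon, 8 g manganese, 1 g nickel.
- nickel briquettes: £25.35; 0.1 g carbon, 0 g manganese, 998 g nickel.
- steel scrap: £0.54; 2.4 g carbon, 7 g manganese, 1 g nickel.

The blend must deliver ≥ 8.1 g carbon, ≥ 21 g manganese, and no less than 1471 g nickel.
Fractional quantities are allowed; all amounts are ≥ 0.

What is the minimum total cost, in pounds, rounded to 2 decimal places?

Let x1 = kg of scrap grade B, x2 = kg of nickel briquettes, x3 = kg of steel scrap.
Minimise 0.47x1 + 25.35x2 + 0.54x3 subject to:
  3.6x1 + 0.1x2 + 2.4x3 ≥ 8.1   (carbon)
  8x1 + 7x3 ≥ 21   (manganese)
  1x1 + 998x2 + 1x3 ≥ 1471   (nickel)
  x1, x2, x3 ≥ 0.
At the optimum only scrap grade B, nickel briquettes are positive (steel scrap = 0). There the manganese and nickel constraints are tight.
That vertex is x1 = 2.625, x2 = 1.4713.
Hence cost = 0.47·2.625 + 25.35·1.4713 = £38.5312.

£38.53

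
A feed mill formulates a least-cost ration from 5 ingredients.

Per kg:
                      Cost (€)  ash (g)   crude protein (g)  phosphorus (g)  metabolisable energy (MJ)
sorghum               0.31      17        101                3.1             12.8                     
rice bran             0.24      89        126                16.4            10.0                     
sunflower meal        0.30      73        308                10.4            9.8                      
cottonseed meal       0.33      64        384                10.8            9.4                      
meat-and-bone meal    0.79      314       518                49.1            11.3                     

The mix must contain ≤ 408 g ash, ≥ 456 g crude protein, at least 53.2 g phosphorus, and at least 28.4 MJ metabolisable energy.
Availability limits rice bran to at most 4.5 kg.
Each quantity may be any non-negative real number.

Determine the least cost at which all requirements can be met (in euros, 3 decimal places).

€0.804

Let x1 = kg of sorghum, x2 = kg of rice bran, x3 = kg of sunflower meal, x4 = kg of cottonseed meal, x5 = kg of meat-and-bone meal.
Minimise 0.31x1 + 0.24x2 + 0.3x3 + 0.33x4 + 0.79x5 s.t.:
  17x1 + 89x2 + 73x3 + 64x4 + 314x5 ≤ 408   (ash)
  101x1 + 126x2 + 308x3 + 384x4 + 518x5 ≥ 456   (crude protein)
  3.1x1 + 16.4x2 + 10.4x3 + 10.8x4 + 49.1x5 ≥ 53.2   (phosphorus)
  12.8x1 + 10x2 + 9.8x3 + 9.4x4 + 11.3x5 ≥ 28.4   (metabolisable energy)
  x2 ≤ 4.5
  x1, x2, x3, x4, x5 ≥ 0.
The minimum-cost mix takes nothing from sorghum, sunflower meal — only rice bran, cottonseed meal, meat-and-bone meal. The crude protein, phosphorus, metabolisable energy requirements are met with equality.
Solving gives x2 = 2.5374, x4 = 0.052017, x5 = 0.22455.
Hence cost = 0.24·2.5374 + 0.33·0.052017 + 0.79·0.22455 = €0.80354.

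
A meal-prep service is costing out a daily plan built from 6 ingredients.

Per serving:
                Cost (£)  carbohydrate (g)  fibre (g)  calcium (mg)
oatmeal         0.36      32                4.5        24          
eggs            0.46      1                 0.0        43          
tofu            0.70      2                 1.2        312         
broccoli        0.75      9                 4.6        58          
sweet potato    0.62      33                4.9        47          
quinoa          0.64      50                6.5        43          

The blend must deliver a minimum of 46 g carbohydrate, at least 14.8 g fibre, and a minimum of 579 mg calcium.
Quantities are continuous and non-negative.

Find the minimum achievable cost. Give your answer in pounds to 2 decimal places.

£2.17

Treat it as an LP. Let x1 = servings of oatmeal, x2 = servings of eggs, x3 = servings of tofu, x4 = servings of broccoli, x5 = servings of sweet potato, x6 = servings of quinoa.
Minimise 0.36x1 + 0.46x2 + 0.7x3 + 0.75x4 + 0.62x5 + 0.64x6 with:
  32x1 + 1x2 + 2x3 + 9x4 + 33x5 + 50x6 ≥ 46   (carbohydrate)
  4.5x1 + 1.2x3 + 4.6x4 + 4.9x5 + 6.5x6 ≥ 14.8   (fibre)
  24x1 + 43x2 + 312x3 + 58x4 + 47x5 + 43x6 ≥ 579   (calcium)
  x1, x2, x3, x4, x5, x6 ≥ 0.
The optimal basis is {oatmeal, tofu}; eggs, broccoli, sweet potato, quinoa drop out. There the fibre and calcium constraints are tight.
Solving gives x1 = 2.853, x3 = 1.636.
Cost = 0.36·2.853 + 0.7·1.636 = 2.1723.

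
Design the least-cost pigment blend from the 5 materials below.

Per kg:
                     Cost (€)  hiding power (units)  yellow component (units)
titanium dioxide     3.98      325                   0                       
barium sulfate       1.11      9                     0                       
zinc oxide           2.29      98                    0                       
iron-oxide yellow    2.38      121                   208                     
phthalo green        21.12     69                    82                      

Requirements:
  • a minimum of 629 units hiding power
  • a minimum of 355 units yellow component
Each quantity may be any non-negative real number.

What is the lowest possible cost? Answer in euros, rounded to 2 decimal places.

Let x1 = kg of titanium dioxide, x2 = kg of barium sulfate, x3 = kg of zinc oxide, x4 = kg of iron-oxide yellow, x5 = kg of phthalo green.
min 3.98x1 + 1.11x2 + 2.29x3 + 2.38x4 + 21.12x5 s.t.:
  325x1 + 9x2 + 98x3 + 121x4 + 69x5 ≥ 629   (hiding power)
  208x4 + 82x5 ≥ 355   (yellow component)
  x1, x2, x3, x4, x5 ≥ 0.
The minimum-cost mix takes nothing from barium sulfate, zinc oxide, phthalo green — only titanium dioxide, iron-oxide yellow. The hiding power and yellow component requirements are met with equality.
That vertex is x1 = 1.3, x4 = 1.707.
Objective = 3.98·1.3 + 2.38·1.707 = 9.2367.

€9.24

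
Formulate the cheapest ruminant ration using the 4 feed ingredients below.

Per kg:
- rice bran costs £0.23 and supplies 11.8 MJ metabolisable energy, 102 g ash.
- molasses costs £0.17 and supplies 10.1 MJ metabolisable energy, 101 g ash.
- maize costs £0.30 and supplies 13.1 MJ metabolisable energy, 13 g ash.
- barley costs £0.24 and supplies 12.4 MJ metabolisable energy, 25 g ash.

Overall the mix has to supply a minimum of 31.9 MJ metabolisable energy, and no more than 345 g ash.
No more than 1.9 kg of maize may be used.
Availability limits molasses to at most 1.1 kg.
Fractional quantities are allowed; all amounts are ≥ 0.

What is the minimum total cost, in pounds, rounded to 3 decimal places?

£0.589

Let x1 = kg of rice bran, x2 = kg of molasses, x3 = kg of maize, x4 = kg of barley.
Minimize 0.23x1 + 0.17x2 + 0.3x3 + 0.24x4 with:
  11.8x1 + 10.1x2 + 13.1x3 + 12.4x4 ≥ 31.9   (metabolisable energy)
  102x1 + 101x2 + 13x3 + 25x4 ≤ 345   (ash)
  x3 ≤ 1.9
  x2 ≤ 1.1
  x1, x2, x3, x4 ≥ 0.
The cheapest feasible vertex uses only molasses, barley; rice bran, maize are not used. Binding constraints: metabolisable energy and the molasses cap.
So molasses = 1.1 kg, barley = 1.677 kg.
Cost = 0.17·1.1 + 0.24·1.677 = 0.58948.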